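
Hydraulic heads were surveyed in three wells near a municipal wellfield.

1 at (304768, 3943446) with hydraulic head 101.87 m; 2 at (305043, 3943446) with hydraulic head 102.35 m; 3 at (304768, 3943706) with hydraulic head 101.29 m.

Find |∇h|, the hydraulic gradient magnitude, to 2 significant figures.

0.0028

∂h/∂x = (102.35 − 101.87) / (305043 − 304768) = +0.001745
∂h/∂y = (101.29 − 101.87) / (3943706 − 3943446) = -0.002231
|∇h| = √(0.001745² + -0.002231²) = 0.002832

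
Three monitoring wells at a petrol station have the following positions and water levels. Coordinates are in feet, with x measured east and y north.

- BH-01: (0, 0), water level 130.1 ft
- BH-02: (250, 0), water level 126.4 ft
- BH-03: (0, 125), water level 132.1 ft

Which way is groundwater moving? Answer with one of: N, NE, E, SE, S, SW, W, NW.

SE

∂h/∂x = (126.4 − 130.1) / (250 − 0) = -0.01480
∂h/∂y = (132.1 − 130.1) / (125 − 0) = +0.01600
Flow = −∇h = (+0.01480 east, -0.01600 north), which points southeast.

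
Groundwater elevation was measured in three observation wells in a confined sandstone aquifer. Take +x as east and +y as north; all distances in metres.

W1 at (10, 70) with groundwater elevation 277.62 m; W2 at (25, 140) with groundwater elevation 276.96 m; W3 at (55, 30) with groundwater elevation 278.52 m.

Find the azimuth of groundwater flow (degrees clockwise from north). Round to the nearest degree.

Differences from W1: to W2 (Δx, Δy, Δh) = (15, 70, -0.66); to W3 = (45, -40, +0.90).
Determinant of the coordinate differences = 15·(-40) − 45·70 = -3750.
∂h/∂x = [(-0.66)·(-40) − (+0.90)·70] / -3750 = +0.009760
∂h/∂y = [15·(+0.90) − 45·(-0.66)] / -3750 = -0.01152
Flow direction (−∇h) has components (-0.009760 E, +0.01152 N).
Azimuth = atan2(E, N) = atan2(-0.009760, +0.01152) = 319.7° ≈ 320°.

320°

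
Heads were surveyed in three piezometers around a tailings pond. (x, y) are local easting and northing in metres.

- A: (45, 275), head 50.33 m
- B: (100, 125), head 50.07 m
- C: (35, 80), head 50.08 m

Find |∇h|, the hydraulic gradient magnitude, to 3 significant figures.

With h = a·x + b·y + c and A as origin, the differences give:
  55·a + (-150)·b = -0.26
  (-10)·a + (-195)·b = -0.25
Eliminate b (×(-195) and ×(-150), subtract): -12225·a = 13.200 → a = ∂h/∂x = -0.001080
Back-substitute: b = ∂h/∂y = +0.001337.
|∇h| = √(-0.001080² + 0.001337²) = 0.001719

0.00172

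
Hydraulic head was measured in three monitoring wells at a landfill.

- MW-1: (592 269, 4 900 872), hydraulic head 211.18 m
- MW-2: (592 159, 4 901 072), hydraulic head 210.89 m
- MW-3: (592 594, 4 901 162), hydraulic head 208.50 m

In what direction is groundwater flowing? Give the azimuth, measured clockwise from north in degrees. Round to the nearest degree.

049°

Differences from MW-1: to MW-2 (Δx, Δy, Δh) = (-110, 200, -0.29); to MW-3 = (325, 290, -2.68).
Solve a·Δx + b·Δy = Δh: det = (-110)·290 − 325·200 = -96900.
∂h/∂x = [(-0.29)·290 − (-2.68)·200] / -96900 = -0.004664
∂h/∂y = [(-110)·(-2.68) − 325·(-0.29)] / -96900 = -0.004015
Flow direction (−∇h) has components (+0.004664 E, +0.004015 N).
Azimuth = atan2(E, N) = atan2(+0.004664, +0.004015) = 49.3° ≈ 049°.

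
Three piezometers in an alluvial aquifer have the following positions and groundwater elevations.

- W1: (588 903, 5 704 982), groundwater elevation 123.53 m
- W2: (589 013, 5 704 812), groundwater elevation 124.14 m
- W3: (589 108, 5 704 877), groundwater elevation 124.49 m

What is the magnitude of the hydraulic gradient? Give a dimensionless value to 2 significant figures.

Differences from W1: to W2 (Δx, Δy, Δh) = (110, -170, +0.61); to W3 = (205, -105, +0.96).
Determinant of the coordinate differences = 110·(-105) − 205·(-170) = 23300.
∂h/∂x = [(+0.61)·(-105) − (+0.96)·(-170)] / 23300 = +0.004255
∂h/∂y = [110·(+0.96) − 205·(+0.61)] / 23300 = -0.0008348
|∇h| = √(0.004255² + -0.0008348²) = 0.004336

0.0043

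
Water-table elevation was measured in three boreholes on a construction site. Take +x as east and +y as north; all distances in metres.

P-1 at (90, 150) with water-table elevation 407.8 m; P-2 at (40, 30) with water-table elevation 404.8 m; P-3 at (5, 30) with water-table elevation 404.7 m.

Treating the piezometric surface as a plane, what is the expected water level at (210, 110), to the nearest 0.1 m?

407.2 m

With h = a·x + b·y + c and P-1 as origin, the differences give:
  (-50)·a + (-120)·b = -3.0
  (-85)·a + (-120)·b = -3.1
Eliminate b (×(-120) and ×(-120), subtract): -4200·a = -12.00 → a = ∂h/∂x = +0.002857
Back-substitute: b = ∂h/∂y = +0.02381.
h(210, 110) = 407.8 + (+0.002857)·(120) + (+0.02381)·(-40) = 407.8 +0.343 -0.952 = 407.190 m.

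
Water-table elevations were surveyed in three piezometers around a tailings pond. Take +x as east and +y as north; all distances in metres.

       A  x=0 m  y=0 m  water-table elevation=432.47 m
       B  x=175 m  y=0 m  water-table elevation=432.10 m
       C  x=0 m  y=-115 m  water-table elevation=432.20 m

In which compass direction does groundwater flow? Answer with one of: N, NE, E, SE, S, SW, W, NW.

∂h/∂x = (432.10 − 432.47) / (175 − 0) = -0.002114
∂h/∂y = (432.20 − 432.47) / (-115 − 0) = +0.002348
Flow = −∇h = (+0.002114 east, -0.002348 north), which points southeast.

SE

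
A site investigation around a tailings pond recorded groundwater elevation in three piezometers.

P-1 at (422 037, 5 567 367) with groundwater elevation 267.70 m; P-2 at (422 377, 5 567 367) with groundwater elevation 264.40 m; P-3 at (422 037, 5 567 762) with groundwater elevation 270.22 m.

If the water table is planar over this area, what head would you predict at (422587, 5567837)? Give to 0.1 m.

∂h/∂x = (264.40 − 267.70) / (422377 − 422037) = -0.009706
∂h/∂y = (270.22 − 267.70) / (5567762 − 5567367) = +0.006380
h(422587, 5567837) = 267.70 + (-0.009706)·(550) + (+0.006380)·(470) = 267.70 -5.338 +2.998 = 265.360 m.

265.4 m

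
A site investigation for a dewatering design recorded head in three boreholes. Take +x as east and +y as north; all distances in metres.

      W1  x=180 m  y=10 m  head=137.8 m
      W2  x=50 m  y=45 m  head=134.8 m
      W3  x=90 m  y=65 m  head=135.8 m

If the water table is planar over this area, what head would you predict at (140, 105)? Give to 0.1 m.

137.1 m

Taking W1 as reference: W2−W1 = (-130, 35, -3.0); W3−W1 = (-90, 55, -2.0).
Solve a·Δx + b·Δy = Δh: det = (-130)·55 − (-90)·35 = -4000.
∂h/∂x = [(-3.0)·55 − (-2.0)·35] / -4000 = +0.02375
∂h/∂y = [(-130)·(-2.0) − (-90)·(-3.0)] / -4000 = +0.002500
h(140, 105) = 137.8 + (+0.02375)·(-40) + (+0.002500)·(95) = 137.8 -0.950 +0.238 = 137.088 m.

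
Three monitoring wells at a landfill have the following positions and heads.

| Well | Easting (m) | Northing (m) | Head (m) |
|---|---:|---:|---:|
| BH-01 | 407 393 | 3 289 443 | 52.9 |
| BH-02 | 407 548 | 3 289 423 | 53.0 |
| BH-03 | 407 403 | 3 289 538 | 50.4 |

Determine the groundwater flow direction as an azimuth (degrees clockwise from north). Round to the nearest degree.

006°

Differences from BH-01: to BH-02 (Δx, Δy, Δh) = (155, -20, +0.1); to BH-03 = (10, 95, -2.5).
Solve a·Δx + b·Δy = Δh: det = 155·95 − 10·(-20) = 14925.
∂h/∂x = [(+0.1)·95 − (-2.5)·(-20)] / 14925 = -0.002714
∂h/∂y = [155·(-2.5) − 10·(+0.1)] / 14925 = -0.02603
Flow direction (−∇h) has components (+0.002714 E, +0.02603 N).
Azimuth = atan2(E, N) = atan2(+0.002714, +0.02603) = 6.0° ≈ 006°.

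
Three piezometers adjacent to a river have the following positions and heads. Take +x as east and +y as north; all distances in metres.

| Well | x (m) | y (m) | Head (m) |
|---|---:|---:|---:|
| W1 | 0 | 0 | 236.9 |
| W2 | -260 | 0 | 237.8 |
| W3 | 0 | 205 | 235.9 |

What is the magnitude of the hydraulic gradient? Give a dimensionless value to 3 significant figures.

0.00598

∂h/∂x = (237.8 − 236.9) / (-260 − 0) = -0.003462
∂h/∂y = (235.9 − 236.9) / (205 − 0) = -0.004878
|∇h| = √(-0.003462² + -0.004878²) = 0.005982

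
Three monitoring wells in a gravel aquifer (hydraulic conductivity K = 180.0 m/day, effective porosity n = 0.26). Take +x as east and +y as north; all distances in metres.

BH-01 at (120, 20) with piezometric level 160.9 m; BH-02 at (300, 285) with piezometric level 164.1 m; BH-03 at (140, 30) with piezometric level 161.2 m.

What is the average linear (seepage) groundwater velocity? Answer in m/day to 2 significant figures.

9.6 m/day

With h = a·x + b·y + c and BH-01 as origin, the differences give:
  180·a + 265·b = +3.2
  20·a + 10·b = +0.3
Eliminate b (×10 and ×265, subtract): -3500·a = -47.50 → a = ∂h/∂x = +0.01357
Back-substitute: b = ∂h/∂y = +0.002857.
|∇h| = √(0.01357² + 0.002857²) = 0.01387
Seepage velocity v = K·i/n = 180.0 × 0.01387 / 0.26 = 9.602 m/day.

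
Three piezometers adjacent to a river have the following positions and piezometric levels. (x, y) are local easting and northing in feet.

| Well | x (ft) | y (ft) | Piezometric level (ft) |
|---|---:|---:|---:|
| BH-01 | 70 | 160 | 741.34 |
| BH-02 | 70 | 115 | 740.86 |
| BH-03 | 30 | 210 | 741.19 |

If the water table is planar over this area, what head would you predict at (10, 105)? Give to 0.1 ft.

739.7 ft

Taking BH-01 as reference: BH-02−BH-01 = (0, -45, -0.48); BH-03−BH-01 = (-40, 50, -0.15).
Solve a·Δx + b·Δy = Δh: det = 0·50 − (-40)·(-45) = -1800.
∂h/∂x = [(-0.48)·50 − (-0.15)·(-45)] / -1800 = +0.01708
∂h/∂y = [0·(-0.15) − (-40)·(-0.48)] / -1800 = +0.01067
h(10, 105) = 741.34 + (+0.01708)·(-60) + (+0.01067)·(-55) = 741.34 -1.025 -0.587 = 739.728 ft.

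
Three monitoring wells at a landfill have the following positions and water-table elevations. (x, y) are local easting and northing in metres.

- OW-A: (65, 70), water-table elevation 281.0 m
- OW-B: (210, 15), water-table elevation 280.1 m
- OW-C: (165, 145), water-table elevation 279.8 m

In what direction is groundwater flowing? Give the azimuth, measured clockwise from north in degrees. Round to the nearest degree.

Taking OW-A as reference: OW-B−OW-A = (145, -55, -0.9); OW-C−OW-A = (100, 75, -1.2).
Determinant of the coordinate differences = 145·75 − 100·(-55) = 16375.
∂h/∂x = [(-0.9)·75 − (-1.2)·(-55)] / 16375 = -0.008153
∂h/∂y = [145·(-1.2) − 100·(-0.9)] / 16375 = -0.005130
Flow direction (−∇h) has components (+0.008153 E, +0.005130 N).
Azimuth = atan2(E, N) = atan2(+0.008153, +0.005130) = 57.8° ≈ 058°.

058°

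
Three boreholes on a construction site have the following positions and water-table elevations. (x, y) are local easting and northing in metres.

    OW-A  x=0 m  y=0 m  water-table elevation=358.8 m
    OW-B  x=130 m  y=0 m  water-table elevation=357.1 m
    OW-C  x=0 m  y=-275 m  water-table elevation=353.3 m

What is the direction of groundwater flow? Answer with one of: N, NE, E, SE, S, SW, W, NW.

SE

∂h/∂x = (357.1 − 358.8) / (130 − 0) = -0.01308
∂h/∂y = (353.3 − 358.8) / (-275 − 0) = +0.02000
Flow = −∇h = (+0.01308 east, -0.02000 north), which points southeast.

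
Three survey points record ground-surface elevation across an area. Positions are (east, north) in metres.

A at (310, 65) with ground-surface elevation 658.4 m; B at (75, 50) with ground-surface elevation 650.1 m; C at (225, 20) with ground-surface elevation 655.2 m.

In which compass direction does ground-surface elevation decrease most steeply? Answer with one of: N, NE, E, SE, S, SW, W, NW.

With z = a·x + b·y + c and A as origin, the differences give:
  (-235)·a + (-15)·b = -8.3
  (-85)·a + (-45)·b = -3.2
Eliminate b (×(-45) and ×(-15), subtract): 9300·a = 325.50 → a = ∂z/∂x = +0.03500
Back-substitute: b = ∂z/∂y = +0.005000.
Steepest decrease is along −∇f = (-0.03500 E, -0.005000 N) → west.

W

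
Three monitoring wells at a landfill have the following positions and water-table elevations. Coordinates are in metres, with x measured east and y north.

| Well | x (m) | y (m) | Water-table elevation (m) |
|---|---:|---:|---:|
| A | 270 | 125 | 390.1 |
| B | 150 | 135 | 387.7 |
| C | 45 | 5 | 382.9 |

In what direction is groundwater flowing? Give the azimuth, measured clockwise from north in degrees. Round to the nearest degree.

228°

Taking A as reference: B−A = (-120, 10, -2.4); C−A = (-225, -120, -7.2).
Determinant of the coordinate differences = (-120)·(-120) − (-225)·10 = 16650.
∂h/∂x = [(-2.4)·(-120) − (-7.2)·10] / 16650 = +0.02162
∂h/∂y = [(-120)·(-7.2) − (-225)·(-2.4)] / 16650 = +0.01946
Flow direction (−∇h) has components (-0.02162 E, -0.01946 N).
Azimuth = atan2(E, N) = atan2(-0.02162, -0.01946) = 228.0° ≈ 228°.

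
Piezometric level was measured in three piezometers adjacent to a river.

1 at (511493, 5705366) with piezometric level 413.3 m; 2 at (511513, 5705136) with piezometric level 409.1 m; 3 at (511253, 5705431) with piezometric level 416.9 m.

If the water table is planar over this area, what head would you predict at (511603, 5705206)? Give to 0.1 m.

409.4 m

Taking 1 as reference: 2−1 = (20, -230, -4.2); 3−1 = (-240, 65, +3.6).
Solve a·Δx + b·Δy = Δh: det = 20·65 − (-240)·(-230) = -53900.
∂h/∂x = [(-4.2)·65 − (+3.6)·(-230)] / -53900 = -0.01030
∂h/∂y = [20·(+3.6) − (-240)·(-4.2)] / -53900 = +0.01737
h(511603, 5705206) = 413.3 + (-0.01030)·(110) + (+0.01737)·(-160) = 413.3 -1.133 -2.778 = 409.389 m.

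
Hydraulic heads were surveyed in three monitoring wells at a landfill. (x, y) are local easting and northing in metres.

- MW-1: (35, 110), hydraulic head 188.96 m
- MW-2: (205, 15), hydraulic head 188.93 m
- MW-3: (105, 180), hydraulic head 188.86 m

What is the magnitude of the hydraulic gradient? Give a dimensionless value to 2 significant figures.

0.0010

Differences from MW-1: to MW-2 (Δx, Δy, Δh) = (170, -95, -0.03); to MW-3 = (70, 70, -0.10).
Solve a·Δx + b·Δy = Δh: det = 170·70 − 70·(-95) = 18550.
∂h/∂x = [(-0.03)·70 − (-0.10)·(-95)] / 18550 = -0.0006253
∂h/∂y = [170·(-0.10) − 70·(-0.03)] / 18550 = -0.0008032
|∇h| = √(-0.0006253² + -0.0008032²) = 0.001018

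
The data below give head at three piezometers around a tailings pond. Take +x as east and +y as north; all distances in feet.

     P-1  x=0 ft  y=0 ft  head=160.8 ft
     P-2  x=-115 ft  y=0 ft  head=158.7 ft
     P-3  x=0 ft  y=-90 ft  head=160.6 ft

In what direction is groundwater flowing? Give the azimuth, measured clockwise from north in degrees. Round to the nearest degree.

∂h/∂x = (158.7 − 160.8) / (-115 − 0) = +0.01826
∂h/∂y = (160.6 − 160.8) / (-90 − 0) = +0.002222
Flow direction (−∇h) has components (-0.01826 E, -0.002222 N).
Azimuth = atan2(E, N) = atan2(-0.01826, -0.002222) = 263.1° ≈ 263°.

263°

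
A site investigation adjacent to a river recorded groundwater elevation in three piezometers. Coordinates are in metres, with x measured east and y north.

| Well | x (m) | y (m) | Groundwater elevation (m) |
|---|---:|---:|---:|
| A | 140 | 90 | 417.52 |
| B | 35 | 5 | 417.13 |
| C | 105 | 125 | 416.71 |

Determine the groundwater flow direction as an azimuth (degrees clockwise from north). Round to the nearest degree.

With h = a·x + b·y + c and A as origin, the differences give:
  (-105)·a + (-85)·b = -0.39
  (-35)·a + 35·b = -0.81
Eliminate b (×35 and ×(-85), subtract): -6650·a = -82.500 → a = ∂h/∂x = +0.01241
Back-substitute: b = ∂h/∂y = -0.01074.
Flow direction (−∇h) has components (-0.01241 E, +0.01074 N).
Azimuth = atan2(E, N) = atan2(-0.01241, +0.01074) = 310.9° ≈ 311°.

311°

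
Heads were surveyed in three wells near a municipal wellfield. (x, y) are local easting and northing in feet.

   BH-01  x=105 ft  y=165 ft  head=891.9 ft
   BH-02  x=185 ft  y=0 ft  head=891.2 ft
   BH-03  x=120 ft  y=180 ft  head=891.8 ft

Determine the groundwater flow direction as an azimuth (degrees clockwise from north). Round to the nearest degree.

With h = a·x + b·y + c and BH-01 as origin, the differences give:
  80·a + (-165)·b = -0.7
  15·a + 15·b = -0.1
Eliminate b (×15 and ×(-165), subtract): 3675·a = -27.00 → a = ∂h/∂x = -0.007347
Back-substitute: b = ∂h/∂y = +0.0006803.
Flow direction (−∇h) has components (+0.007347 E, -0.0006803 N).
Azimuth = atan2(E, N) = atan2(+0.007347, -0.0006803) = 95.3° ≈ 095°.

095°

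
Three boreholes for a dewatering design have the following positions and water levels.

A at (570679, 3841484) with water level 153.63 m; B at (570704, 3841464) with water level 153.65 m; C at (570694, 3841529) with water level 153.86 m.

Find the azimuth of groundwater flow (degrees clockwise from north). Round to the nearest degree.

225°

With h = a·x + b·y + c and A as origin, the differences give:
  25·a + (-20)·b = +0.02
  15·a + 45·b = +0.23
Eliminate b (×45 and ×(-20), subtract): 1425·a = 5.500 → a = ∂h/∂x = +0.003860
Back-substitute: b = ∂h/∂y = +0.003825.
Flow direction (−∇h) has components (-0.003860 E, -0.003825 N).
Azimuth = atan2(E, N) = atan2(-0.003860, -0.003825) = 225.3° ≈ 225°.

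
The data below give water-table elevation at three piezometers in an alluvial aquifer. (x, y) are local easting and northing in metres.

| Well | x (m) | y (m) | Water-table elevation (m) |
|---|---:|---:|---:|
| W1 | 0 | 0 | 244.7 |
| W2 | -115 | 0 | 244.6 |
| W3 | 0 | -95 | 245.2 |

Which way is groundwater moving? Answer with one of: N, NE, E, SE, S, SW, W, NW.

∂h/∂x = (244.6 − 244.7) / (-115 − 0) = +0.0008696
∂h/∂y = (245.2 − 244.7) / (-95 − 0) = -0.005263
Flow = −∇h = (-0.0008696 east, +0.005263 north), which points north.

N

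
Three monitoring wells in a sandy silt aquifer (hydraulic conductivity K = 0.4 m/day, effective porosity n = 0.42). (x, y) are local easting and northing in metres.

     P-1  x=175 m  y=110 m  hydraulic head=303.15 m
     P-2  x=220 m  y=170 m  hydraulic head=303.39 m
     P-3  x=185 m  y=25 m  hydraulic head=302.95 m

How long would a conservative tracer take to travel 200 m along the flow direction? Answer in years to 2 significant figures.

180 years

Taking P-1 as reference: P-2−P-1 = (45, 60, +0.24); P-3−P-1 = (10, -85, -0.20).
Solve a·Δx + b·Δy = Δh: det = 45·(-85) − 10·60 = -4425.
∂h/∂x = [(+0.24)·(-85) − (-0.20)·60] / -4425 = +0.001898
∂h/∂y = [45·(-0.20) − 10·(+0.24)] / -4425 = +0.002576
|∇h| = √(0.001898² + 0.002576²) = 0.0032
Seepage velocity v = K·i/n = 0.4 × 0.0032 / 0.42 = 0.003048 m/day.
t = 200 / 0.003048 = 6.562e+04 days = 180 years.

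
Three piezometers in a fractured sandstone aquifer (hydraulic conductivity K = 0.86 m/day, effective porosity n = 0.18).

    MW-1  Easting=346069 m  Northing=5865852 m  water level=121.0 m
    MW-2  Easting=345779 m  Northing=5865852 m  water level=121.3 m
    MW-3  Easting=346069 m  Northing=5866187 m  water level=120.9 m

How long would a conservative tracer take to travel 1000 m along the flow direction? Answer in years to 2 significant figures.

530 years

∂h/∂x = (121.3 − 121.0) / (345779 − 346069) = -0.001034
∂h/∂y = (120.9 − 121.0) / (5866187 − 5865852) = -0.0002985
|∇h| = √(-0.001034² + -0.0002985²) = 0.001076
Seepage velocity v = K·i/n = 0.86 × 0.001076 / 0.18 = 0.005141 m/day.
t = 1000 / 0.005141 = 1.945e+05 days = 533 years.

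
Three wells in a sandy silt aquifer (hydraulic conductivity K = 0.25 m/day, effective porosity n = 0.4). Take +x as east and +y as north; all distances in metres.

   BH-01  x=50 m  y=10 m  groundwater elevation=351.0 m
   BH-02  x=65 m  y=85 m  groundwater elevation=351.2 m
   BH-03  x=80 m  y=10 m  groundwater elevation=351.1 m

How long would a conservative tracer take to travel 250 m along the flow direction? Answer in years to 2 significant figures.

With h = a·x + b·y + c and BH-01 as origin, the differences give:
  15·a + 75·b = +0.2
  30·a + 0·b = +0.1
Eliminate b (×0 and ×75, subtract): -2250·a = -7.50 → a = ∂h/∂x = +0.003333
Back-substitute: b = ∂h/∂y = +0.002000.
|∇h| = √(0.003333² + 0.002000²) = 0.003887
Seepage velocity v = K·i/n = 0.25 × 0.003887 / 0.4 = 0.002429 m/day.
t = 250 / 0.002429 = 1.029e+05 days = 282 years.

280 years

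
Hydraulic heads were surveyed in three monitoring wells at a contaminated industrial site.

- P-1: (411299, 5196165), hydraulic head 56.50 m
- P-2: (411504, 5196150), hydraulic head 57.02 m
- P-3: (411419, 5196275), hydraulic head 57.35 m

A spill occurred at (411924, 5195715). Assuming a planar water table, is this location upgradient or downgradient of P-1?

With h = a·x + b·y + c and P-1 as origin, the differences give:
  205·a + (-15)·b = +0.52
  120·a + 110·b = +0.85
Eliminate b (×110 and ×(-15), subtract): 24350·a = 69.950 → a = ∂h/∂x = +0.002873
Back-substitute: b = ∂h/∂y = +0.004593.
Head at (411924, 5195715) = 56.50 + (+0.002873)·(625) + (+0.004593)·(-450) = 56.23 m.
That is lower than the 56.50 m at P-1, so the point is downgradient.

downgradient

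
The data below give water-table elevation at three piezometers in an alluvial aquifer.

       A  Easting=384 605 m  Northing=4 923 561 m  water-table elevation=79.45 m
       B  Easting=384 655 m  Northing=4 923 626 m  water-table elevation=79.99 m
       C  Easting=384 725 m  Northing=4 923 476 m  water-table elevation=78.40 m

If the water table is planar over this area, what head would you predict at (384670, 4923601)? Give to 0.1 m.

79.7 m

Three-point gradient (reference A): Δ to B = (50, 65, +0.54), Δ to C = (120, -85, -1.05).
∂h/∂x = -0.001855, ∂h/∂y = +0.009734 (det = -12050).
h(384670, 4923601) = 79.45 + (-0.001855)·(65) + (+0.009734)·(40) = 79.45 -0.121 +0.389 = 79.719 m.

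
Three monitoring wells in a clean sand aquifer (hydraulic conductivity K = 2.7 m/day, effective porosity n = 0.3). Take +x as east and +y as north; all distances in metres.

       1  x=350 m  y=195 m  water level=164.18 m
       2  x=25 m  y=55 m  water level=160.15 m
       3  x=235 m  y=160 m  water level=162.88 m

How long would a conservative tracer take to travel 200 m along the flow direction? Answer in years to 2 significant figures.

With h = a·x + b·y + c and 1 as origin, the differences give:
  (-325)·a + (-140)·b = -4.03
  (-115)·a + (-35)·b = -1.30
Eliminate b (×(-35) and ×(-140), subtract): -4725·a = -40.950 → a = ∂h/∂x = +0.008667
Back-substitute: b = ∂h/∂y = +0.008667.
|∇h| = √(0.008667² + 0.008667²) = 0.01226
Seepage velocity v = K·i/n = 2.7 × 0.01226 / 0.3 = 0.1103 m/day.
t = 200 / 0.1103 = 1813 days = 4.96 years.

5.0 years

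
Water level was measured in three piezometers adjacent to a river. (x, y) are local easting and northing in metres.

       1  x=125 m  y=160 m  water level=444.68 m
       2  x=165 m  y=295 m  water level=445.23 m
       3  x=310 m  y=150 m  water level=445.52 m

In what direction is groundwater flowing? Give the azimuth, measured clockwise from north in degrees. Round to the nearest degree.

240°

With h = a·x + b·y + c and 1 as origin, the differences give:
  40·a + 135·b = +0.55
  185·a + (-10)·b = +0.84
Eliminate b (×(-10) and ×135, subtract): -25375·a = -118.900 → a = ∂h/∂x = +0.004686
Back-substitute: b = ∂h/∂y = +0.002686.
Flow direction (−∇h) has components (-0.004686 E, -0.002686 N).
Azimuth = atan2(E, N) = atan2(-0.004686, -0.002686) = 240.2° ≈ 240°.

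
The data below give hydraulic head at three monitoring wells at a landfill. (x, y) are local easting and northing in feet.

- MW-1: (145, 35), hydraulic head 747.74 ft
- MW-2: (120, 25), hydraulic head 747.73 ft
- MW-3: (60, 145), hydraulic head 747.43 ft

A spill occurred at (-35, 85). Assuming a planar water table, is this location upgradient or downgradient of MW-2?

Differences from MW-1: to MW-2 (Δx, Δy, Δh) = (-25, -10, -0.01); to MW-3 = (-85, 110, -0.31).
Determinant of the coordinate differences = (-25)·110 − (-85)·(-10) = -3600.
∂h/∂x = [(-0.01)·110 − (-0.31)·(-10)] / -3600 = +0.001167
∂h/∂y = [(-25)·(-0.31) − (-85)·(-0.01)] / -3600 = -0.001917
Head at (-35, 85) = 747.74 + (+0.001167)·(-180) + (-0.001917)·(50) = 747.43 ft.
That is lower than the 747.73 ft at MW-2, so the point is downgradient.

downgradient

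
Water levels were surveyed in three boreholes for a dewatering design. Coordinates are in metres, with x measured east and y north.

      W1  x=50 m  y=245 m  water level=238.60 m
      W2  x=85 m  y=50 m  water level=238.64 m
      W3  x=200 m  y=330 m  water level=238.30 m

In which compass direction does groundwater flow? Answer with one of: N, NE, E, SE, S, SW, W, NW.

With h = a·x + b·y + c and W1 as origin, the differences give:
  35·a + (-195)·b = +0.04
  150·a + 85·b = -0.30
Eliminate b (×85 and ×(-195), subtract): 32225·a = -55.100 → a = ∂h/∂x = -0.001710
Back-substitute: b = ∂h/∂y = -0.0005120.
Flow = −∇h = (+0.001710 east, +0.0005120 north), which points east.

E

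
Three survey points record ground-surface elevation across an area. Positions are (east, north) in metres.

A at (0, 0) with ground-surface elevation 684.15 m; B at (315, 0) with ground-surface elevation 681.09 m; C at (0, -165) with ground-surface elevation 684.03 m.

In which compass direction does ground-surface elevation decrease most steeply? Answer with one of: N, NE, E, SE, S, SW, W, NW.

∂z/∂x = (681.09 − 684.15) / (315 − 0) = -0.009714
∂z/∂y = (684.03 − 684.15) / (-165 − 0) = +0.0007273
Steepest decrease is along −∇f = (+0.009714 E, -0.0007273 N) → east.

E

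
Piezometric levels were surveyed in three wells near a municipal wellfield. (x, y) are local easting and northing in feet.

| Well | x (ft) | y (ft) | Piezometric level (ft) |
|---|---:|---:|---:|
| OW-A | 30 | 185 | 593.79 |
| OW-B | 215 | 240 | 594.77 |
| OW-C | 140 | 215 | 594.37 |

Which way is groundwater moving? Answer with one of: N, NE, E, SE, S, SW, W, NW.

Taking OW-A as reference: OW-B−OW-A = (185, 55, +0.98); OW-C−OW-A = (110, 30, +0.58).
Determinant of the coordinate differences = 185·30 − 110·55 = -500.
∂h/∂x = [(+0.98)·30 − (+0.58)·55] / -500 = +0.005000
∂h/∂y = [185·(+0.58) − 110·(+0.98)] / -500 = +0.0010000
Flow = −∇h = (-0.005000 east, -0.0010000 north), which points west.

W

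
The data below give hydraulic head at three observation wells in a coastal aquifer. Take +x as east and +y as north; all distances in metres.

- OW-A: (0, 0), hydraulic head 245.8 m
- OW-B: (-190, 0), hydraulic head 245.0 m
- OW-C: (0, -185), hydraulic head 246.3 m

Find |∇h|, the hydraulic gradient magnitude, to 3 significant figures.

0.00500

∂h/∂x = (245.0 − 245.8) / (-190 − 0) = +0.004211
∂h/∂y = (246.3 − 245.8) / (-185 − 0) = -0.002703
|∇h| = √(0.004211² + -0.002703²) = 0.005004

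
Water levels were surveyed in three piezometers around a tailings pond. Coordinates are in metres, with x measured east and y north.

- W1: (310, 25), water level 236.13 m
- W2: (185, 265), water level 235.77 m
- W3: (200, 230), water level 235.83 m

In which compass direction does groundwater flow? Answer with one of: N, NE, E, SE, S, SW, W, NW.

NE

Differences from W1: to W2 (Δx, Δy, Δh) = (-125, 240, -0.36); to W3 = (-110, 205, -0.30).
Determinant of the coordinate differences = (-125)·205 − (-110)·240 = 775.
∂h/∂x = [(-0.36)·205 − (-0.30)·240] / 775 = -0.002323
∂h/∂y = [(-125)·(-0.30) − (-110)·(-0.36)] / 775 = -0.002710
Flow = −∇h = (+0.002323 east, +0.002710 north), which points northeast.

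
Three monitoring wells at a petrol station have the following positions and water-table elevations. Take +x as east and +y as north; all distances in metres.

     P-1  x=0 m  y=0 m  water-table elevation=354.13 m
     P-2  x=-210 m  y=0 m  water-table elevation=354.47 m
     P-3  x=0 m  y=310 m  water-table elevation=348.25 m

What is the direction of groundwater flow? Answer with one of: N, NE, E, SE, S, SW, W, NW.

∂h/∂x = (354.47 − 354.13) / (-210 − 0) = -0.001619
∂h/∂y = (348.25 − 354.13) / (310 − 0) = -0.01897
Flow = −∇h = (+0.001619 east, +0.01897 north), which points north.

N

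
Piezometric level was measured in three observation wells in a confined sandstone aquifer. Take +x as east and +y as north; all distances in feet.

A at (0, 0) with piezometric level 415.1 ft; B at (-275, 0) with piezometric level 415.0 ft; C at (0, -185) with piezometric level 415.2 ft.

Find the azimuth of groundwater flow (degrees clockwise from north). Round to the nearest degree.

∂h/∂x = (415.0 − 415.1) / (-275 − 0) = +0.0003636
∂h/∂y = (415.2 − 415.1) / (-185 − 0) = -0.0005405
Flow direction (−∇h) has components (-0.0003636 E, +0.0005405 N).
Azimuth = atan2(E, N) = atan2(-0.0003636, +0.0005405) = 326.1° ≈ 326°.

326°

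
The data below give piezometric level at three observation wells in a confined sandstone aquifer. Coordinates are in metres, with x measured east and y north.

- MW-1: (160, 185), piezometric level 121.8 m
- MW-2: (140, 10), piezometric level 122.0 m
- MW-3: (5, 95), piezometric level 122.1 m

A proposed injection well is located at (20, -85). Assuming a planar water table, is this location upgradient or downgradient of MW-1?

Three-point gradient (reference MW-1): Δ to MW-2 = (-20, -175, +0.2), Δ to MW-3 = (-155, -90, +0.3).
∂h/∂x = -0.001362, ∂h/∂y = -0.0009872 (det = -25325).
Head at (20, -85) = 121.8 + (-0.001362)·(-140) + (-0.0009872)·(-270) = 122.26 m.
That is higher than the 121.8 m at MW-1, so the point is upgradient.

upgradient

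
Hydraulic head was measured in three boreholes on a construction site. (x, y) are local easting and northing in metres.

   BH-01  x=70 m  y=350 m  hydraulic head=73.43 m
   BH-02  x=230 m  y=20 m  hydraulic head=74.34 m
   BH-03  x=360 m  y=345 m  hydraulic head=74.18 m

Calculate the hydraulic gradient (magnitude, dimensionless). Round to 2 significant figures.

Taking BH-01 as reference: BH-02−BH-01 = (160, -330, +0.91); BH-03−BH-01 = (290, -5, +0.75).
Determinant of the coordinate differences = 160·(-5) − 290·(-330) = 94900.
∂h/∂x = [(+0.91)·(-5) − (+0.75)·(-330)] / 94900 = +0.002560
∂h/∂y = [160·(+0.75) − 290·(+0.91)] / 94900 = -0.001516
|∇h| = √(0.002560² + -0.001516²) = 0.002975

0.0030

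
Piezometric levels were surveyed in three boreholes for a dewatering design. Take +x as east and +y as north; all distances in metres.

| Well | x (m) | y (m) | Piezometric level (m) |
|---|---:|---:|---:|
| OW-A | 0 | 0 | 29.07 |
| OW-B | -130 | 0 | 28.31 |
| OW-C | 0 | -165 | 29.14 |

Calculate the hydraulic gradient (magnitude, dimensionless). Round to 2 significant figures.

0.0059

∂h/∂x = (28.31 − 29.07) / (-130 − 0) = +0.005846
∂h/∂y = (29.14 − 29.07) / (-165 − 0) = -0.0004242
|∇h| = √(0.005846² + -0.0004242²) = 0.005861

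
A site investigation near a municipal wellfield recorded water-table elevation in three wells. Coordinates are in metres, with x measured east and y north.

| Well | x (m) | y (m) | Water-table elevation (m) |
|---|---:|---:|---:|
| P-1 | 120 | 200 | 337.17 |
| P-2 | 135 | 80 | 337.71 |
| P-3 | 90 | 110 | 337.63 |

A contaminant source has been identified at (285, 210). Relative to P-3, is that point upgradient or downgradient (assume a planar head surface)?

downgradient

Taking P-1 as reference: P-2−P-1 = (15, -120, +0.54); P-3−P-1 = (-30, -90, +0.46).
Determinant of the coordinate differences = 15·(-90) − (-30)·(-120) = -4950.
∂h/∂x = [(+0.54)·(-90) − (+0.46)·(-120)] / -4950 = -0.001333
∂h/∂y = [15·(+0.46) − (-30)·(+0.54)] / -4950 = -0.004667
Head at (285, 210) = 337.17 + (-0.001333)·(165) + (-0.004667)·(10) = 336.90 m.
That is lower than the 337.63 m at P-3, so the point is downgradient.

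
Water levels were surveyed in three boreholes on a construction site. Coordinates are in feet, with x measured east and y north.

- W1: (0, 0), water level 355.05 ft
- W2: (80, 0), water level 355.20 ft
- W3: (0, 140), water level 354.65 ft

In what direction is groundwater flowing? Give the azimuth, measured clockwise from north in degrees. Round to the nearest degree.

∂h/∂x = (355.20 − 355.05) / (80 − 0) = +0.001875
∂h/∂y = (354.65 − 355.05) / (140 − 0) = -0.002857
Flow direction (−∇h) has components (-0.001875 E, +0.002857 N).
Azimuth = atan2(E, N) = atan2(-0.001875, +0.002857) = 326.7° ≈ 327°.

327°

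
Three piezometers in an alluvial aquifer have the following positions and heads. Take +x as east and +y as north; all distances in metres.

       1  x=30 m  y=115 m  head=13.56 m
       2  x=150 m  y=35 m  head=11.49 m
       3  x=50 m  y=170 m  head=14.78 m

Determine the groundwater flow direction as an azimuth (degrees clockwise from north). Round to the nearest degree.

175°

Differences from 1: to 2 (Δx, Δy, Δh) = (120, -80, -2.07); to 3 = (20, 55, +1.22).
Solve a·Δx + b·Δy = Δh: det = 120·55 − 20·(-80) = 8200.
∂h/∂x = [(-2.07)·55 − (+1.22)·(-80)] / 8200 = -0.001982
∂h/∂y = [120·(+1.22) − 20·(-2.07)] / 8200 = +0.02290
Flow direction (−∇h) has components (+0.001982 E, -0.02290 N).
Azimuth = atan2(E, N) = atan2(+0.001982, -0.02290) = 175.1° ≈ 175°.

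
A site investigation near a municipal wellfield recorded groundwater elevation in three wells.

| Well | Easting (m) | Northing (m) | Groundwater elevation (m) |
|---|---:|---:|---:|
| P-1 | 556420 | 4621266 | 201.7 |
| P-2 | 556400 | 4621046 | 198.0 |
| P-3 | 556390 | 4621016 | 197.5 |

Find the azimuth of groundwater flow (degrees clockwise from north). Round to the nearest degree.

178°

With h = a·x + b·y + c and P-1 as origin, the differences give:
  (-20)·a + (-220)·b = -3.7
  (-30)·a + (-250)·b = -4.2
Eliminate b (×(-250) and ×(-220), subtract): -1600·a = 1.00 → a = ∂h/∂x = -0.0006250
Back-substitute: b = ∂h/∂y = +0.01687.
Flow direction (−∇h) has components (+0.0006250 E, -0.01687 N).
Azimuth = atan2(E, N) = atan2(+0.0006250, -0.01687) = 177.9° ≈ 178°.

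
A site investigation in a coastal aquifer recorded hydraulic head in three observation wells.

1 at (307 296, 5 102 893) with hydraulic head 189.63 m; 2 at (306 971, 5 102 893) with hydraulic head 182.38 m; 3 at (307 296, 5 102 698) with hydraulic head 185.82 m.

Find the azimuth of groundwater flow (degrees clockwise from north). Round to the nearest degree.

∂h/∂x = (182.38 − 189.63) / (306971 − 307296) = +0.02231
∂h/∂y = (185.82 − 189.63) / (5102698 − 5102893) = +0.01954
Flow direction (−∇h) has components (-0.02231 E, -0.01954 N).
Azimuth = atan2(E, N) = atan2(-0.02231, -0.01954) = 228.8° ≈ 229°.

229°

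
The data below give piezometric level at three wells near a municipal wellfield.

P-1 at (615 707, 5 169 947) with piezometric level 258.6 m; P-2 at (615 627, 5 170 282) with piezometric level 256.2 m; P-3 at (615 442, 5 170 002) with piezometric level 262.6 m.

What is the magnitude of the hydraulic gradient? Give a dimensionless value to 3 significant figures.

0.0208

Taking P-1 as reference: P-2−P-1 = (-80, 335, -2.4); P-3−P-1 = (-265, 55, +4.0).
Solve a·Δx + b·Δy = Δh: det = (-80)·55 − (-265)·335 = 84375.
∂h/∂x = [(-2.4)·55 − (+4.0)·335] / 84375 = -0.01745
∂h/∂y = [(-80)·(+4.0) − (-265)·(-2.4)] / 84375 = -0.01133
|∇h| = √(-0.01745² + -0.01133²) = 0.02081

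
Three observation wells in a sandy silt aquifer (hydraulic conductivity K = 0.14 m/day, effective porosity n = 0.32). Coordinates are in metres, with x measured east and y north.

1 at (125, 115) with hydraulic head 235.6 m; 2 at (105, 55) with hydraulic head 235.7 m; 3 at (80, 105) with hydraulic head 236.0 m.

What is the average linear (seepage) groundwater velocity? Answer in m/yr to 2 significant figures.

Taking 1 as reference: 2−1 = (-20, -60, +0.1); 3−1 = (-45, -10, +0.4).
Solve a·Δx + b·Δy = Δh: det = (-20)·(-10) − (-45)·(-60) = -2500.
∂h/∂x = [(+0.1)·(-10) − (+0.4)·(-60)] / -2500 = -0.009200
∂h/∂y = [(-20)·(+0.4) − (-45)·(+0.1)] / -2500 = +0.001400
|∇h| = √(-0.009200² + 0.001400²) = 0.009306
Seepage velocity v = K·i/n = 0.14 × 0.009306 / 0.32 = 0.004071 m/day = 1.487 m/yr.

1.5 m/yr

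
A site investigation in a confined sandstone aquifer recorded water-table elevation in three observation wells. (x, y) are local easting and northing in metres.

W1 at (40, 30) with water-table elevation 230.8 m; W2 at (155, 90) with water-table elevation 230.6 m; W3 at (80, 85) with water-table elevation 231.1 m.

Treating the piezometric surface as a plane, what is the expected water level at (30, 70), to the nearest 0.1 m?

Three-point gradient (reference W1): Δ to W2 = (115, 60, -0.2), Δ to W3 = (40, 55, +0.3).
∂h/∂x = -0.007389, ∂h/∂y = +0.01083 (det = 3925).
h(30, 70) = 230.8 + (-0.007389)·(-10) + (+0.01083)·(40) = 230.8 +0.074 +0.433 = 231.307 m.

231.3 m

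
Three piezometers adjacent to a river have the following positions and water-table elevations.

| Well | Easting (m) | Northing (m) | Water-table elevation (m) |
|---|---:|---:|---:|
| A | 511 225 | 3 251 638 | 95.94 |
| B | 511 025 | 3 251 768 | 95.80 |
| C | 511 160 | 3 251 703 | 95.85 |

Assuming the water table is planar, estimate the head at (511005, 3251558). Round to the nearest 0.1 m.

With h = a·x + b·y + c and A as origin, the differences give:
  (-200)·a + 130·b = -0.14
  (-65)·a + 65·b = -0.09
Eliminate b (×65 and ×130, subtract): -4550·a = 2.600 → a = ∂h/∂x = -0.0005714
Back-substitute: b = ∂h/∂y = -0.001956.
h(511005, 3251558) = 95.94 + (-0.0005714)·(-220) + (-0.001956)·(-80) = 95.94 +0.126 +0.156 = 96.222 m.

96.2 m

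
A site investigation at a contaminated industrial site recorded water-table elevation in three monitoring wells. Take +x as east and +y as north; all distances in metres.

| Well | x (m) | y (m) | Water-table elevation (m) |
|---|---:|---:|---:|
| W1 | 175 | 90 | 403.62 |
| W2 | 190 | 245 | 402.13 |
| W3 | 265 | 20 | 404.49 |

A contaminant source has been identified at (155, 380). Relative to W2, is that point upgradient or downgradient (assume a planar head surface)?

downgradient

With h = a·x + b·y + c and W1 as origin, the differences give:
  15·a + 155·b = -1.49
  90·a + (-70)·b = +0.87
Eliminate b (×(-70) and ×155, subtract): -15000·a = -30.550 → a = ∂h/∂x = +0.002037
Back-substitute: b = ∂h/∂y = -0.009810.
Head at (155, 380) = 403.62 + (+0.002037)·(-20) + (-0.009810)·(290) = 400.73 m.
That is lower than the 402.13 m at W2, so the point is downgradient.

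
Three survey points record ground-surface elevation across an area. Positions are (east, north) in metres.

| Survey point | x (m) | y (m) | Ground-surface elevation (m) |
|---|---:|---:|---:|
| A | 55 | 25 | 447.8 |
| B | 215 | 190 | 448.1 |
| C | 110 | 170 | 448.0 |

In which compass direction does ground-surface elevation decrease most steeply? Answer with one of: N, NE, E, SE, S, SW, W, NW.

SW

Taking A as reference: B−A = (160, 165, +0.3); C−A = (55, 145, +0.2).
Determinant of the coordinate differences = 160·145 − 55·165 = 14125.
∂z/∂x = [(+0.3)·145 − (+0.2)·165] / 14125 = +0.0007434
∂z/∂y = [160·(+0.2) − 55·(+0.3)] / 14125 = +0.001097
Steepest decrease is along −∇f = (-0.0007434 E, -0.001097 N) → southwest.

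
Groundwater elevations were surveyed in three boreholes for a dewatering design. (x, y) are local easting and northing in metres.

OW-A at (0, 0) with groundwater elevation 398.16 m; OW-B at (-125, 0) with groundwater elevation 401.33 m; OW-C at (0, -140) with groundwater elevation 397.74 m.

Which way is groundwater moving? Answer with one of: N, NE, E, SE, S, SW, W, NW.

∂h/∂x = (401.33 − 398.16) / (-125 − 0) = -0.02536
∂h/∂y = (397.74 − 398.16) / (-140 − 0) = +0.003000
Flow = −∇h = (+0.02536 east, -0.003000 north), which points east.

E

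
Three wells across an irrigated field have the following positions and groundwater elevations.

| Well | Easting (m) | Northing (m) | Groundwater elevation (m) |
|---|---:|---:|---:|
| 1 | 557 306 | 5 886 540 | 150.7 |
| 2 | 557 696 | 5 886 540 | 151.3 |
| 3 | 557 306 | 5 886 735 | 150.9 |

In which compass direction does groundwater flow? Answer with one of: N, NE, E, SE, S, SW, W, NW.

∂h/∂x = (151.3 − 150.7) / (557696 − 557306) = +0.001538
∂h/∂y = (150.9 − 150.7) / (5886735 − 5886540) = +0.001026
Flow = −∇h = (-0.001538 east, -0.001026 north), which points southwest.

SW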